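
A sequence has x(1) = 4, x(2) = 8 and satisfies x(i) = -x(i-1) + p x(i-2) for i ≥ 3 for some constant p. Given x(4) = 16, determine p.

x(3) = -8 + 4p
x(4) = 8 + 4p
So 8 + 4p = 16, giving p = 2.

2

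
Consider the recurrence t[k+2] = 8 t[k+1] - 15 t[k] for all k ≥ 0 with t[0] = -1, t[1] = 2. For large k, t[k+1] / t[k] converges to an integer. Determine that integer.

5

The characteristic equation is r^2 - 8r + 15 = 0, which factors as (r - 5)(r - 3) = 0.
So the roots are 5 and 3. Since |5| > |3| and the coefficient of 5^k is non-zero, the ratio tends to 5.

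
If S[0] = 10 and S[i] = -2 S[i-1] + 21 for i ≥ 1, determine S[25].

-100663289

The fixed point is 21/(1 + 2) = 7, so S[i] - 7 = -2(S[i-1] - 7).
Hence S[i] = 3·(-2)^i + 7.
S[25] = 3·(-2)^{25} + 7 = 3·-33554432 + 7 = -100663289.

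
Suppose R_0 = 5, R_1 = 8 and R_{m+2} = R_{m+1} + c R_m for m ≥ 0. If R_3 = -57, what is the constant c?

R_2 = 8 + 5c
R_3 = 8 + 13c
So 8 + 13c = -57, giving c = -5.

-5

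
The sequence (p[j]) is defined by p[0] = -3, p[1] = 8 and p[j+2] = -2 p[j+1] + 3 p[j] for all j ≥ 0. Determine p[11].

p[2] = -2(8) + 3(-3) = -25
p[3] = -2(-25) + 3(8) = 74
p[4] = -2(74) + 3(-25) = -223
p[5] = -2(-223) + 3(74) = 668
p[6] = -2(668) + 3(-223) = -2005
p[7] = -2(-2005) + 3(668) = 6014
p[8] = -2(6014) + 3(-2005) = -18043
p[9] = -2(-18043) + 3(6014) = 54128
p[10] = -2(54128) + 3(-18043) = -162385
p[11] = -2(-162385) + 3(54128) = 487154

487154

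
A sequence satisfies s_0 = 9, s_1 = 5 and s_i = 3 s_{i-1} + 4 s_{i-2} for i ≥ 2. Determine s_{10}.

2936019

s_2 = 3(5) + 4(9) = 51
s_3 = 3(51) + 4(5) = 173
s_4 = 3(173) + 4(51) = 723
s_5 = 3(723) + 4(173) = 2861
s_6 = 3(2861) + 4(723) = 11475
s_7 = 3(11475) + 4(2861) = 45869
s_8 = 3(45869) + 4(11475) = 183507
s_9 = 3(183507) + 4(45869) = 733997
s_{10} = 3(733997) + 4(183507) = 2936019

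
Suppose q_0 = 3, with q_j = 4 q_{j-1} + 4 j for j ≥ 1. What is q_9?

1252452

q_1 = 4(3) + 4 = 16
q_2 = 4(16) + 8 = 72
q_3 = 4(72) + 12 = 300
q_4 = 4(300) + 16 = 1216
q_5 = 4(1216) + 20 = 4884
q_6 = 4(4884) + 24 = 19560
q_7 = 4(19560) + 28 = 78268
q_8 = 4(78268) + 32 = 313104
q_9 = 4(313104) + 36 = 1252452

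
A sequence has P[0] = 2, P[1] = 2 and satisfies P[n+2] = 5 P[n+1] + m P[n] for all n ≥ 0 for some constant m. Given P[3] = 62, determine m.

1

P[2] = 10 + 2m
P[3] = 50 + 12m
So 50 + 12m = 62, giving m = 1.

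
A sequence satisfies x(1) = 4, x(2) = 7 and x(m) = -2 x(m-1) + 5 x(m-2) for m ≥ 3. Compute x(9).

-4836

x(3) = -2·7 + 5·4 = 6
x(4) = -2·6 + 5·7 = 23
x(5) = -2·23 + 5·6 = -16
x(6) = -2·(-16) + 5·23 = 147
x(7) = -2·147 + 5·(-16) = -374
x(8) = -2·(-374) + 5·147 = 1483
x(9) = -2·1483 + 5·(-374) = -4836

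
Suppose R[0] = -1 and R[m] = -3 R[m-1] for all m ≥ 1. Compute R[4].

-81

R[1] = -3·(-1) = 3
R[2] = -3·3 = -9
R[3] = -3·(-9) = 27
R[4] = -3·27 = -81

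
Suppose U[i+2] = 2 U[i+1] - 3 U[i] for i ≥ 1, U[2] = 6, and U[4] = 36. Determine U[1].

-5

Let U[1] = z.
U[3] = 12 - 3z
U[4] = 6 - 6z
So 6 - 6z = 36, giving z = -5.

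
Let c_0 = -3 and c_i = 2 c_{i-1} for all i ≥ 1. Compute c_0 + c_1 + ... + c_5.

c_1 = 2(-3) = -6
c_2 = 2(-6) = -12
c_3 = 2(-12) = -24
c_4 = 2(-24) = -48
c_5 = 2(-48) = -96
Sum = (-3) + (-6) + (-12) + (-24) + (-48) + (-96) = -189

-189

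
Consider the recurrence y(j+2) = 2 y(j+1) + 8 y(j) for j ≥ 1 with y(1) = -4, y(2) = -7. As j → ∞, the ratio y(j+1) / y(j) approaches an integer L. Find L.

4

The characteristic equation is r^2 - 2r - 8 = 0, which factors as (r - 4)(r + 2) = 0.
So the roots are 4 and -2. Since |4| > |-2| and the coefficient of 4^j is non-zero, the ratio tends to 4.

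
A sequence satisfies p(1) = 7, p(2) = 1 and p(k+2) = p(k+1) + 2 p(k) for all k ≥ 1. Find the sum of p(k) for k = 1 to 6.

168

p(3) = 1 + 2(7) = 15
p(4) = 15 + 2(1) = 17
p(5) = 17 + 2(15) = 47
p(6) = 47 + 2(17) = 81
Sum = 7 + 1 + 15 + 17 + 47 + 81 = 168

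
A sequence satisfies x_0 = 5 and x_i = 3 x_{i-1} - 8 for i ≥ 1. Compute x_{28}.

22876792454965

The fixed point is -8/(1 - 3) = 4, so x_i - 4 = 3(x_{i-1} - 4).
Hence x_i = 1·3^i + 4.
x_{28} = 1·3^{28} + 4 = 1·22876792454961 + 4 = 22876792454965.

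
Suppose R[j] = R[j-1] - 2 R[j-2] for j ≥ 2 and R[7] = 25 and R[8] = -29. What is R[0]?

Rearranging, R[j-2] = (R[j] - R[j-1]) / -2.
R[6] = (-29 - 25) / -2 = -54/-2 = 27
R[5] = (25 - 27) / -2 = -2/-2 = 1
R[4] = (27 - 1) / -2 = 26/-2 = -13
R[3] = (1 - (-13)) / -2 = 14/-2 = -7
R[2] = (-13 - (-7)) / -2 = -6/-2 = 3
R[1] = (-7 - 3) / -2 = -10/-2 = 5
R[0] = (3 - 5) / -2 = -2/-2 = 1

1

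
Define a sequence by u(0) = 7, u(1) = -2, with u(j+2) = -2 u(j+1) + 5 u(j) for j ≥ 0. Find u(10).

u(2) = -2·(-2) + 5·7 = 39
u(3) = -2·39 + 5·(-2) = -88
u(4) = -2·(-88) + 5·39 = 371
u(5) = -2·371 + 5·(-88) = -1182
u(6) = -2·(-1182) + 5·371 = 4219
u(7) = -2·4219 + 5·(-1182) = -14348
u(8) = -2·(-14348) + 5·4219 = 49791
u(9) = -2·49791 + 5·(-14348) = -171322
u(10) = -2·(-171322) + 5·49791 = 591599

591599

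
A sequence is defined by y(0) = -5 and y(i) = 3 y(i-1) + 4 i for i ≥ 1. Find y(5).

y(1) = 3·(-5) + 4 = -11
y(2) = 3·(-11) + 8 = -25
y(3) = 3·(-25) + 12 = -63
y(4) = 3·(-63) + 16 = -173
y(5) = 3·(-173) + 20 = -499

-499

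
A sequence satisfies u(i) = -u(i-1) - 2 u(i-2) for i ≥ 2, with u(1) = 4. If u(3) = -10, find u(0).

-3

Let u(0) = x.
u(2) = -4 - 2x
u(3) = -4 + 2x
So -4 + 2x = -10, giving x = -3.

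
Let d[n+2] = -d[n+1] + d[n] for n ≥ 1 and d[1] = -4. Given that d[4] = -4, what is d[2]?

Let d[2] = v.
d[3] = -4 - v
d[4] = 4 + 2v
So 4 + 2v = -4, giving v = -4.

-4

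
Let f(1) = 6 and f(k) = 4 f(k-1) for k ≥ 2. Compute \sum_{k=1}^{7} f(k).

32766

f(2) = 4·6 = 24
f(3) = 4·24 = 96
f(4) = 4·96 = 384
f(5) = 4·384 = 1536
f(6) = 4·1536 = 6144
f(7) = 4·6144 = 24576
Sum = 6 + 24 + 96 + 384 + 1536 + 6144 + 24576 = 32766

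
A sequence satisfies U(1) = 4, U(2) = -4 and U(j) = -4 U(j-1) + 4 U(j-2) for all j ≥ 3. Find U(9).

381952

U(3) = -4·(-4) + 4·4 = 32
U(4) = -4·32 + 4·(-4) = -144
U(5) = -4·(-144) + 4·32 = 704
U(6) = -4·704 + 4·(-144) = -3392
U(7) = -4·(-3392) + 4·704 = 16384
U(8) = -4·16384 + 4·(-3392) = -79104
U(9) = -4·(-79104) + 4·16384 = 381952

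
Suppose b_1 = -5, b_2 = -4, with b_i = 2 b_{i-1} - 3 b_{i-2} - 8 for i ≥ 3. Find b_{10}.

164

b_3 = 2·(-4) - 3·(-5) - 8 = -1
b_4 = 2·(-1) - 3·(-4) - 8 = 2
b_5 = 2·2 - 3·(-1) - 8 = -1
b_6 = 2·(-1) - 3·2 - 8 = -16
b_7 = 2·(-16) - 3·(-1) - 8 = -37
b_8 = 2·(-37) - 3·(-16) - 8 = -34
b_9 = 2·(-34) - 3·(-37) - 8 = 35
b_{10} = 2·35 - 3·(-34) - 8 = 164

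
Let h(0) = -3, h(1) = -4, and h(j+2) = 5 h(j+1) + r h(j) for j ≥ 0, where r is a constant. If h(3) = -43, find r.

h(2) = -20 - 3r
h(3) = -100 - 19r
So -100 - 19r = -43, giving r = -3.

-3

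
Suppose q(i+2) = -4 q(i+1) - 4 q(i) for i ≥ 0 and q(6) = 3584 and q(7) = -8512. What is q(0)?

Rearranging, q(i-2) = (q(i) + 4 q(i-1)) / -4.
q(5) = (-8512 + 4(3584)) / -4 = 5824/-4 = -1456
q(4) = (3584 + 4(-1456)) / -4 = -2240/-4 = 560
q(3) = (-1456 + 4(560)) / -4 = 784/-4 = -196
q(2) = (560 + 4(-196)) / -4 = -224/-4 = 56
q(1) = (-196 + 4(56)) / -4 = 28/-4 = -7
q(0) = (56 + 4(-7)) / -4 = 28/-4 = -7

-7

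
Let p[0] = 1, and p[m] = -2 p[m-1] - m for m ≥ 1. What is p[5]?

p[1] = -2*1 - 1 = -3
p[2] = -2*(-3) - 2 = 4
p[3] = -2*4 - 3 = -11
p[4] = -2*(-11) - 4 = 18
p[5] = -2*18 - 5 = -41

-41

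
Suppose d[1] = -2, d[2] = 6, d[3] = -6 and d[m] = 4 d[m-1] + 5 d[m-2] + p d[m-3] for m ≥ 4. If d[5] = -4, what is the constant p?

-1

d[4] = 6 - 2p
d[5] = -6 - 2p
So -6 - 2p = -4, giving p = -1.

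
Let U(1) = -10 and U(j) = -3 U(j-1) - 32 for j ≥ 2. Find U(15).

The fixed point is -32/(1 + 3) = -8, so U(j) + 8 = -3(U(j-1) + 8).
Hence U(j) = -2·(-3)^{j-1} - 8.
U(15) = -2·(-3)^{14} - 8 = -2·4782969 - 8 = -9565946.

-9565946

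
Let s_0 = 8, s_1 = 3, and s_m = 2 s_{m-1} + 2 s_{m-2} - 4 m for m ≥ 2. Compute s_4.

s_2 = 2*3 + 2*8 - 8 = 14
s_3 = 2*14 + 2*3 - 12 = 22
s_4 = 2*22 + 2*14 - 16 = 56

56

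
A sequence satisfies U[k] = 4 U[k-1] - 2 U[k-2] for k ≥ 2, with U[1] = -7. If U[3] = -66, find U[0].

Let U[0] = y.
U[2] = -28 - 2y
U[3] = -98 - 8y
So -98 - 8y = -66, giving y = -4.

-4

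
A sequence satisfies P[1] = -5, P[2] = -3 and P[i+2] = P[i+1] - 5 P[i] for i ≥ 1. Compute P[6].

P[3] = (-3) - 5·(-5) = 22
P[4] = 22 - 5·(-3) = 37
P[5] = 37 - 5·22 = -73
P[6] = (-73) - 5·37 = -258

-258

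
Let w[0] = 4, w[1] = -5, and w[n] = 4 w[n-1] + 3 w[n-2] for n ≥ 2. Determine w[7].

-21335

w[2] = 4·(-5) + 3·4 = -8
w[3] = 4·(-8) + 3·(-5) = -47
w[4] = 4·(-47) + 3·(-8) = -212
w[5] = 4·(-212) + 3·(-47) = -989
w[6] = 4·(-989) + 3·(-212) = -4592
w[7] = 4·(-4592) + 3·(-989) = -21335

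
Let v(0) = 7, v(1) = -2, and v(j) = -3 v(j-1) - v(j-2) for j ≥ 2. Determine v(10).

v(2) = -3·(-2) - 7 = -1
v(3) = -3·(-1) - (-2) = 5
v(4) = -3·5 - (-1) = -14
v(5) = -3·(-14) - 5 = 37
v(6) = -3·37 - (-14) = -97
v(7) = -3·(-97) - 37 = 254
v(8) = -3·254 - (-97) = -665
v(9) = -3·(-665) - 254 = 1741
v(10) = -3·1741 - (-665) = -4558

-4558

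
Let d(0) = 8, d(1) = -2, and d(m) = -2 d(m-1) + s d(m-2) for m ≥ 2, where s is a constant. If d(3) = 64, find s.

-4

d(2) = 4 + 8s
d(3) = -8 - 18s
So -8 - 18s = 64, giving s = -4.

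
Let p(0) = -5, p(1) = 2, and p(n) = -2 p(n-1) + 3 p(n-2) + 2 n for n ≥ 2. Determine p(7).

p(2) = -2·2 + 3·(-5) + 4 = -15
p(3) = -2·(-15) + 3·2 + 6 = 42
p(4) = -2·42 + 3·(-15) + 8 = -121
p(5) = -2·(-121) + 3·42 + 10 = 378
p(6) = -2·378 + 3·(-121) + 12 = -1107
p(7) = -2·(-1107) + 3·378 + 14 = 3362

3362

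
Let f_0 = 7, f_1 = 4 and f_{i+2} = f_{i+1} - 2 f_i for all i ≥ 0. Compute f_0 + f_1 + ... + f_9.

f_2 = 4 - 2*7 = -10
f_3 = (-10) - 2*4 = -18
f_4 = (-18) - 2*(-10) = 2
f_5 = 2 - 2*(-18) = 38
f_6 = 38 - 2*2 = 34
f_7 = 34 - 2*38 = -42
f_8 = (-42) - 2*34 = -110
f_9 = (-110) - 2*(-42) = -26
Sum = 7 + 4 + (-10) + (-18) + 2 + 38 + 34 + (-42) + (-110) + (-26) = -121

-121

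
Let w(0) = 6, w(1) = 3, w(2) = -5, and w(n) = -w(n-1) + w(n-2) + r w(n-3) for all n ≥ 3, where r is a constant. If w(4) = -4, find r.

-3

w(3) = 8 + 6r
w(4) = -13 - 3r
So -13 - 3r = -4, giving r = -3.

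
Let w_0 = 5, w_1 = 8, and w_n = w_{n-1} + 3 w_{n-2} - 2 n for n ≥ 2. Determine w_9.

5185

w_2 = 8 + 3*5 - 4 = 19
w_3 = 19 + 3*8 - 6 = 37
w_4 = 37 + 3*19 - 8 = 86
w_5 = 86 + 3*37 - 10 = 187
w_6 = 187 + 3*86 - 12 = 433
w_7 = 433 + 3*187 - 14 = 980
w_8 = 980 + 3*433 - 16 = 2263
w_9 = 2263 + 3*980 - 18 = 5185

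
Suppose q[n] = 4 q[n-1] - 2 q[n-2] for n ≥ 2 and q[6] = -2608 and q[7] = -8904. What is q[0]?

-4

Rearranging, q[n-2] = (q[n] - 4 q[n-1]) / -2.
q[5] = (-8904 - 4·(-2608)) / -2 = 1528/-2 = -764
q[4] = (-2608 - 4·(-764)) / -2 = 448/-2 = -224
q[3] = (-764 - 4·(-224)) / -2 = 132/-2 = -66
q[2] = (-224 - 4·(-66)) / -2 = 40/-2 = -20
q[1] = (-66 - 4·(-20)) / -2 = 14/-2 = -7
q[0] = (-20 - 4·(-7)) / -2 = 8/-2 = -4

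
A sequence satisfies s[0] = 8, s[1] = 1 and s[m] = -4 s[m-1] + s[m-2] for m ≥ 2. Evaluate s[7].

s[2] = -4*1 + 8 = 4
s[3] = -4*4 + 1 = -15
s[4] = -4*(-15) + 4 = 64
s[5] = -4*64 + (-15) = -271
s[6] = -4*(-271) + 64 = 1148
s[7] = -4*1148 + (-271) = -4863

-4863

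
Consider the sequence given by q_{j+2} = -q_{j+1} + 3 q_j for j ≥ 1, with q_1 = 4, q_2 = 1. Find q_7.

q_3 = -1 + 3(4) = 11
q_4 = -11 + 3(1) = -8
q_5 = -(-8) + 3(11) = 41
q_6 = -41 + 3(-8) = -65
q_7 = -(-65) + 3(41) = 188

188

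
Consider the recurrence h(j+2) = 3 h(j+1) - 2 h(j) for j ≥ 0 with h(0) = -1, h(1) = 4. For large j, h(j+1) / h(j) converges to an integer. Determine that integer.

2

The characteristic equation is r^2 - 3r + 2 = 0, which factors as (r - 2)(r - 1) = 0.
So the roots are 2 and 1. Since |2| > |1| and the coefficient of 2^j is non-zero, the ratio tends to 2.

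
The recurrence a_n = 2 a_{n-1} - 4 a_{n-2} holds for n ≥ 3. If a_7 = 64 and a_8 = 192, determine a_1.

Rearranging, a_{n-2} = (a_n - 2 a_{n-1}) / -4.
a_6 = (192 - 2*64) / -4 = 64/-4 = -16
a_5 = (64 - 2*(-16)) / -4 = 96/-4 = -24
a_4 = (-16 - 2*(-24)) / -4 = 32/-4 = -8
a_3 = (-24 - 2*(-8)) / -4 = -8/-4 = 2
a_2 = (-8 - 2*2) / -4 = -12/-4 = 3
a_1 = (2 - 2*3) / -4 = -4/-4 = 1

1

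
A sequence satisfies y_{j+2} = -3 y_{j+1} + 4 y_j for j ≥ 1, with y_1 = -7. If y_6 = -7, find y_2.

-7

Let y_2 = v.
y_3 = -28 - 3v
y_4 = 84 + 13v
y_5 = -364 - 51v
y_6 = 1428 + 205v
So 1428 + 205v = -7, giving v = -7.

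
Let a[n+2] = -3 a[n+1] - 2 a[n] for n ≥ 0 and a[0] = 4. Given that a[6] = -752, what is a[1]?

Let a[1] = z.
a[2] = -8 - 3z
a[3] = 24 + 7z
a[4] = -56 - 15z
a[5] = 120 + 31z
a[6] = -248 - 63z
So -248 - 63z = -752, giving z = 8.

8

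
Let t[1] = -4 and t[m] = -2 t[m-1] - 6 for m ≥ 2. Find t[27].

-134217730

The fixed point is -6/(1 + 2) = -2, so t[m] + 2 = -2(t[m-1] + 2).
Hence t[m] = -2·(-2)^{m-1} - 2.
t[27] = -2·(-2)^{26} - 2 = -2·67108864 - 2 = -134217730.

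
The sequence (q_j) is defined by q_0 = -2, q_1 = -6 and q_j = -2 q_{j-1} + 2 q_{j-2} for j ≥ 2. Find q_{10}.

q_2 = -2*(-6) + 2*(-2) = 8
q_3 = -2*8 + 2*(-6) = -28
q_4 = -2*(-28) + 2*8 = 72
q_5 = -2*72 + 2*(-28) = -200
q_6 = -2*(-200) + 2*72 = 544
q_7 = -2*544 + 2*(-200) = -1488
q_8 = -2*(-1488) + 2*544 = 4064
q_9 = -2*4064 + 2*(-1488) = -11104
q_{10} = -2*(-11104) + 2*4064 = 30336

30336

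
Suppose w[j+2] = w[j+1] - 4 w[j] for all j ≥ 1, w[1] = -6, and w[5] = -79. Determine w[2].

Let w[2] = v.
w[3] = 24 + v
w[4] = 24 - 3v
w[5] = -72 - 7v
So -72 - 7v = -79, giving v = 1.

1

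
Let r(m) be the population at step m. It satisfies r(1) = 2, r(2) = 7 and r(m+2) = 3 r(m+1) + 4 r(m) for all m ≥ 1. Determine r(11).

1887437

r(3) = 3·7 + 4·2 = 29
r(4) = 3·29 + 4·7 = 115
r(5) = 3·115 + 4·29 = 461
r(6) = 3·461 + 4·115 = 1843
r(7) = 3·1843 + 4·461 = 7373
r(8) = 3·7373 + 4·1843 = 29491
r(9) = 3·29491 + 4·7373 = 117965
r(10) = 3·117965 + 4·29491 = 471859
r(11) = 3·471859 + 4·117965 = 1887437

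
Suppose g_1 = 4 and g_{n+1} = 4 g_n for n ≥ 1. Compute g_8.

65536

g_2 = 4*4 = 16
g_3 = 4*16 = 64
g_4 = 4*64 = 256
g_5 = 4*256 = 1024
g_6 = 4*1024 = 4096
g_7 = 4*4096 = 16384
g_8 = 4*16384 = 65536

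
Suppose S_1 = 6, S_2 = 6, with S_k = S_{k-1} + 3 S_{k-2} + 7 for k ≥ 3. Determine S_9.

4231

S_3 = 6 + 3·6 + 7 = 31
S_4 = 31 + 3·6 + 7 = 56
S_5 = 56 + 3·31 + 7 = 156
S_6 = 156 + 3·56 + 7 = 331
S_7 = 331 + 3·156 + 7 = 806
S_8 = 806 + 3·331 + 7 = 1806
S_9 = 1806 + 3·806 + 7 = 4231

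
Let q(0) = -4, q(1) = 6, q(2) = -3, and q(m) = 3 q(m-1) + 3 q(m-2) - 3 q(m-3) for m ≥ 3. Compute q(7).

2187

q(3) = 3(-3) + 3(6) - 3(-4) = 21
q(4) = 3(21) + 3(-3) - 3(6) = 36
q(5) = 3(36) + 3(21) - 3(-3) = 180
q(6) = 3(180) + 3(36) - 3(21) = 585
q(7) = 3(585) + 3(180) - 3(36) = 2187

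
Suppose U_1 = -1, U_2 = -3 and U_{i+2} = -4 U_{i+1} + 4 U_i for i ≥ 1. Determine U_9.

113408

U_3 = -4*(-3) + 4*(-1) = 8
U_4 = -4*8 + 4*(-3) = -44
U_5 = -4*(-44) + 4*8 = 208
U_6 = -4*208 + 4*(-44) = -1008
U_7 = -4*(-1008) + 4*208 = 4864
U_8 = -4*4864 + 4*(-1008) = -23488
U_9 = -4*(-23488) + 4*4864 = 113408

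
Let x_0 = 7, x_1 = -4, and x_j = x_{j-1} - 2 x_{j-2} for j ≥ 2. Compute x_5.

46

x_2 = (-4) - 2*7 = -18
x_3 = (-18) - 2*(-4) = -10
x_4 = (-10) - 2*(-18) = 26
x_5 = 26 - 2*(-10) = 46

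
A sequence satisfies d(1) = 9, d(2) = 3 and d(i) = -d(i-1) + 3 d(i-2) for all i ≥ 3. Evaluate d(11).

10239

d(3) = -3 + 3*9 = 24
d(4) = -24 + 3*3 = -15
d(5) = -(-15) + 3*24 = 87
d(6) = -87 + 3*(-15) = -132
d(7) = -(-132) + 3*87 = 393
d(8) = -393 + 3*(-132) = -789
d(9) = -(-789) + 3*393 = 1968
d(10) = -1968 + 3*(-789) = -4335
d(11) = -(-4335) + 3*1968 = 10239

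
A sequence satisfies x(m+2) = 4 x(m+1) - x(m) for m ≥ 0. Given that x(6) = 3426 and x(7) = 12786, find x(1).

Rearranging, x(m-2) = -(x(m) - 4 x(m-1)).
x(5) = -(12786 - 4*3426) = 918
x(4) = -(3426 - 4*918) = 246
x(3) = -(918 - 4*246) = 66
x(2) = -(246 - 4*66) = 18
x(1) = -(66 - 4*18) = 6

6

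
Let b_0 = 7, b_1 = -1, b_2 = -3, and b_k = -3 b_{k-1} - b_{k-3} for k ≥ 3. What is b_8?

-537

b_3 = -3·(-3) - 7 = 2
b_4 = -3·2 - (-1) = -5
b_5 = -3·(-5) - (-3) = 18
b_6 = -3·18 - 2 = -56
b_7 = -3·(-56) - (-5) = 173
b_8 = -3·173 - 18 = -537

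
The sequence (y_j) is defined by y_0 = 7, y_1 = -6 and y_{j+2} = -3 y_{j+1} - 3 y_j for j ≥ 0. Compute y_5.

135

y_2 = -3*(-6) - 3*7 = -3
y_3 = -3*(-3) - 3*(-6) = 27
y_4 = -3*27 - 3*(-3) = -72
y_5 = -3*(-72) - 3*27 = 135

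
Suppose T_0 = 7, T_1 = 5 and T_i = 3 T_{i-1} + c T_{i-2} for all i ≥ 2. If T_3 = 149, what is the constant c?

4

T_2 = 15 + 7c
T_3 = 45 + 26c
So 45 + 26c = 149, giving c = 4.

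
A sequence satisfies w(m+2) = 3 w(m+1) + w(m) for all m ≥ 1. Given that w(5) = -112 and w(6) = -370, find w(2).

-4

Rearranging, w(m-2) = w(m) - 3 w(m-1).
w(4) = -370 - 3*(-112) = -34
w(3) = -112 - 3*(-34) = -10
w(2) = -34 - 3*(-10) = -4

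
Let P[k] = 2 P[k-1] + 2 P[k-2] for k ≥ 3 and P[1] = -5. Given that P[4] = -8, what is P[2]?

Let P[2] = w.
P[3] = -10 + 2w
P[4] = -20 + 6w
So -20 + 6w = -8, giving w = 2.

2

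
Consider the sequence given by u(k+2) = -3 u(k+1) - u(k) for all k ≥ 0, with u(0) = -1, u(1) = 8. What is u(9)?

u(2) = -3*8 - (-1) = -23
u(3) = -3*(-23) - 8 = 61
u(4) = -3*61 - (-23) = -160
u(5) = -3*(-160) - 61 = 419
u(6) = -3*419 - (-160) = -1097
u(7) = -3*(-1097) - 419 = 2872
u(8) = -3*2872 - (-1097) = -7519
u(9) = -3*(-7519) - 2872 = 19685

19685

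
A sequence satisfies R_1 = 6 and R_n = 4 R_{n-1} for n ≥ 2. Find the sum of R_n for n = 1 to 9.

R_2 = 4*6 = 24
R_3 = 4*24 = 96
R_4 = 4*96 = 384
R_5 = 4*384 = 1536
R_6 = 4*1536 = 6144
R_7 = 4*6144 = 24576
R_8 = 4*24576 = 98304
R_9 = 4*98304 = 393216
Sum = 6 + 24 + 96 + 384 + 1536 + 6144 + 24576 + 98304 + 393216 = 524286

524286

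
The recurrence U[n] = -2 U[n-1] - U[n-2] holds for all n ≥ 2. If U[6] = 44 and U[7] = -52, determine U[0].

-4

Rearranging, U[n-2] = -(U[n] + 2 U[n-1]).
U[5] = -(-52 + 2·44) = -36
U[4] = -(44 + 2·(-36)) = 28
U[3] = -(-36 + 2·28) = -20
U[2] = -(28 + 2·(-20)) = 12
U[1] = -(-20 + 2·12) = -4
U[0] = -(12 + 2·(-4)) = -4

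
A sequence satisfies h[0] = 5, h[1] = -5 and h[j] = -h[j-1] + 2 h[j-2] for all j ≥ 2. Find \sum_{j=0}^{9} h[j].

-1120

h[2] = -(-5) + 2·5 = 15
h[3] = -15 + 2·(-5) = -25
h[4] = -(-25) + 2·15 = 55
h[5] = -55 + 2·(-25) = -105
h[6] = -(-105) + 2·55 = 215
h[7] = -215 + 2·(-105) = -425
h[8] = -(-425) + 2·215 = 855
h[9] = -855 + 2·(-425) = -1705
Sum = 5 + (-5) + 15 + (-25) + 55 + (-105) + 215 + (-425) + 855 + (-1705) = -1120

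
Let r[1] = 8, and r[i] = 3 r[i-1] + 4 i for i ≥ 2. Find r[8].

r[2] = 3·8 + 8 = 32
r[3] = 3·32 + 12 = 108
r[4] = 3·108 + 16 = 340
r[5] = 3·340 + 20 = 1040
r[6] = 3·1040 + 24 = 3144
r[7] = 3·3144 + 28 = 9460
r[8] = 3·9460 + 32 = 28412

28412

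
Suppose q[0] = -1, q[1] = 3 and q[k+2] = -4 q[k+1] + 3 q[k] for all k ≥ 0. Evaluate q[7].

32181

q[2] = -4*3 + 3*(-1) = -15
q[3] = -4*(-15) + 3*3 = 69
q[4] = -4*69 + 3*(-15) = -321
q[5] = -4*(-321) + 3*69 = 1491
q[6] = -4*1491 + 3*(-321) = -6927
q[7] = -4*(-6927) + 3*1491 = 32181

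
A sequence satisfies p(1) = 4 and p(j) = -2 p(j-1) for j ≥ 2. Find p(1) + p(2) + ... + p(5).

p(2) = -2*4 = -8
p(3) = -2*(-8) = 16
p(4) = -2*16 = -32
p(5) = -2*(-32) = 64
Sum = 4 + (-8) + 16 + (-32) + 64 = 44

44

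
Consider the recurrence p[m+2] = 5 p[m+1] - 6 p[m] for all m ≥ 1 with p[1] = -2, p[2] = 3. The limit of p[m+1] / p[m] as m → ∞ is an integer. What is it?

3

The characteristic equation is r^2 - 5r + 6 = 0, which factors as (r - 3)(r - 2) = 0.
So the roots are 3 and 2. Since |3| > |2| and the coefficient of 3^m is non-zero, the ratio tends to 3.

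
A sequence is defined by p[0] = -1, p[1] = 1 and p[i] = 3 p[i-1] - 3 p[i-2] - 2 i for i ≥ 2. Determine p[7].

-263

p[2] = 3*1 - 3*(-1) - 4 = 2
p[3] = 3*2 - 3*1 - 6 = -3
p[4] = 3*(-3) - 3*2 - 8 = -23
p[5] = 3*(-23) - 3*(-3) - 10 = -70
p[6] = 3*(-70) - 3*(-23) - 12 = -153
p[7] = 3*(-153) - 3*(-70) - 14 = -263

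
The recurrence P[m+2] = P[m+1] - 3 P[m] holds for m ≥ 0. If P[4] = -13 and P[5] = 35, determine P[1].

Rearranging, P[m-2] = (P[m] - P[m-1]) / -3.
P[3] = (35 - (-13)) / -3 = 48/-3 = -16
P[2] = (-13 - (-16)) / -3 = 3/-3 = -1
P[1] = (-16 - (-1)) / -3 = -15/-3 = 5

5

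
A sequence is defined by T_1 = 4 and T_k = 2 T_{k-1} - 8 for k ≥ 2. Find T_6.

-120

T_2 = 2(4) - 8 = 0
T_3 = 2(0) - 8 = -8
T_4 = 2(-8) - 8 = -24
T_5 = 2(-24) - 8 = -56
T_6 = 2(-56) - 8 = -120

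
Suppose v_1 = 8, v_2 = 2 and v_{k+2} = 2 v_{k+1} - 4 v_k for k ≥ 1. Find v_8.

v_3 = 2·2 - 4·8 = -28
v_4 = 2·(-28) - 4·2 = -64
v_5 = 2·(-64) - 4·(-28) = -16
v_6 = 2·(-16) - 4·(-64) = 224
v_7 = 2·224 - 4·(-16) = 512
v_8 = 2·512 - 4·224 = 128

128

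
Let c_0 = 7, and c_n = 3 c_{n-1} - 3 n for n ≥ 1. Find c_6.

c_1 = 3(7) - 3 = 18
c_2 = 3(18) - 6 = 48
c_3 = 3(48) - 9 = 135
c_4 = 3(135) - 12 = 393
c_5 = 3(393) - 15 = 1164
c_6 = 3(1164) - 18 = 3474

3474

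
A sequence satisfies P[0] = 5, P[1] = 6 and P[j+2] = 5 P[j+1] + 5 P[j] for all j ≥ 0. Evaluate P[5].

10525

P[2] = 5*6 + 5*5 = 55
P[3] = 5*55 + 5*6 = 305
P[4] = 5*305 + 5*55 = 1800
P[5] = 5*1800 + 5*305 = 10525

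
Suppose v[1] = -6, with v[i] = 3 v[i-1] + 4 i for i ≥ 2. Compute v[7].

-746

v[2] = 3·(-6) + 8 = -10
v[3] = 3·(-10) + 12 = -18
v[4] = 3·(-18) + 16 = -38
v[5] = 3·(-38) + 20 = -94
v[6] = 3·(-94) + 24 = -258
v[7] = 3·(-258) + 28 = -746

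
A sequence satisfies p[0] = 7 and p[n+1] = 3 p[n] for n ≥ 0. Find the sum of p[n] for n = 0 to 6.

7651

p[1] = 3*7 = 21
p[2] = 3*21 = 63
p[3] = 3*63 = 189
p[4] = 3*189 = 567
p[5] = 3*567 = 1701
p[6] = 3*1701 = 5103
Sum = 7 + 21 + 63 + 189 + 567 + 1701 + 5103 = 7651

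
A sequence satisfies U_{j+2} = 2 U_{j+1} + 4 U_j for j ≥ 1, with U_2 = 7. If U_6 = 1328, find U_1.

8

Let U_1 = x.
U_3 = 14 + 4x
U_4 = 56 + 8x
U_5 = 168 + 32x
U_6 = 560 + 96x
So 560 + 96x = 1328, giving x = 8.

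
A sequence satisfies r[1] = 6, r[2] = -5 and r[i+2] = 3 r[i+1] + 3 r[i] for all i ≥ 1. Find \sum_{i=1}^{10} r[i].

-12098

r[3] = 3*(-5) + 3*6 = 3
r[4] = 3*3 + 3*(-5) = -6
r[5] = 3*(-6) + 3*3 = -9
r[6] = 3*(-9) + 3*(-6) = -45
r[7] = 3*(-45) + 3*(-9) = -162
r[8] = 3*(-162) + 3*(-45) = -621
r[9] = 3*(-621) + 3*(-162) = -2349
r[10] = 3*(-2349) + 3*(-621) = -8910
Sum = 6 + (-5) + 3 + (-6) + (-9) + (-45) + (-162) + (-621) + (-2349) + (-8910) = -12098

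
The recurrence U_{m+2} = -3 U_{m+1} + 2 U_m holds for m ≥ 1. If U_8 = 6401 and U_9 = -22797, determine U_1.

Rearranging, U_{m-2} = (U_m + 3 U_{m-1}) / 2.
U_7 = (-22797 + 3*6401) / 2 = -3594/2 = -1797
U_6 = (6401 + 3*(-1797)) / 2 = 1010/2 = 505
U_5 = (-1797 + 3*505) / 2 = -282/2 = -141
U_4 = (505 + 3*(-141)) / 2 = 82/2 = 41
U_3 = (-141 + 3*41) / 2 = -18/2 = -9
U_2 = (41 + 3*(-9)) / 2 = 14/2 = 7
U_1 = (-9 + 3*7) / 2 = 12/2 = 6

6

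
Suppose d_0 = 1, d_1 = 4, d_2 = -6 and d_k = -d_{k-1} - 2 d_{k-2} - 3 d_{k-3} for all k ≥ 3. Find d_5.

d_3 = -(-6) - 2·4 - 3·1 = -5
d_4 = -(-5) - 2·(-6) - 3·4 = 5
d_5 = -5 - 2·(-5) - 3·(-6) = 23

23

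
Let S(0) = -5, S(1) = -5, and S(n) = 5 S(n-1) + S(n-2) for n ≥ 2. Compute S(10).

-15779505

S(2) = 5*(-5) + (-5) = -30
S(3) = 5*(-30) + (-5) = -155
S(4) = 5*(-155) + (-30) = -805
S(5) = 5*(-805) + (-155) = -4180
S(6) = 5*(-4180) + (-805) = -21705
S(7) = 5*(-21705) + (-4180) = -112705
S(8) = 5*(-112705) + (-21705) = -585230
S(9) = 5*(-585230) + (-112705) = -3038855
S(10) = 5*(-3038855) + (-585230) = -15779505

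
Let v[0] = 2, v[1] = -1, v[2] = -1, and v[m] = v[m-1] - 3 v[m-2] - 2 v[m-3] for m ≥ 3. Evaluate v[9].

v[3] = (-1) - 3*(-1) - 2*2 = -2
v[4] = (-2) - 3*(-1) - 2*(-1) = 3
v[5] = 3 - 3*(-2) - 2*(-1) = 11
v[6] = 11 - 3*3 - 2*(-2) = 6
v[7] = 6 - 3*11 - 2*3 = -33
v[8] = (-33) - 3*6 - 2*11 = -73
v[9] = (-73) - 3*(-33) - 2*6 = 14

14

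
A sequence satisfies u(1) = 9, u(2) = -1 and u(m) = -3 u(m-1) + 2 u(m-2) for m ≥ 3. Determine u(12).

-1717313

u(3) = -3*(-1) + 2*9 = 21
u(4) = -3*21 + 2*(-1) = -65
u(5) = -3*(-65) + 2*21 = 237
u(6) = -3*237 + 2*(-65) = -841
u(7) = -3*(-841) + 2*237 = 2997
u(8) = -3*2997 + 2*(-841) = -10673
u(9) = -3*(-10673) + 2*2997 = 38013
u(10) = -3*38013 + 2*(-10673) = -135385
u(11) = -3*(-135385) + 2*38013 = 482181
u(12) = -3*482181 + 2*(-135385) = -1717313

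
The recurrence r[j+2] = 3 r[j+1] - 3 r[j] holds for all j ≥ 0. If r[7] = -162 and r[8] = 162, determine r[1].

6

Rearranging, r[j-2] = (r[j] - 3 r[j-1]) / -3.
r[6] = (162 - 3·(-162)) / -3 = 648/-3 = -216
r[5] = (-162 - 3·(-216)) / -3 = 486/-3 = -162
r[4] = (-216 - 3·(-162)) / -3 = 270/-3 = -90
r[3] = (-162 - 3·(-90)) / -3 = 108/-3 = -36
r[2] = (-90 - 3·(-36)) / -3 = 18/-3 = -6
r[1] = (-36 - 3·(-6)) / -3 = -18/-3 = 6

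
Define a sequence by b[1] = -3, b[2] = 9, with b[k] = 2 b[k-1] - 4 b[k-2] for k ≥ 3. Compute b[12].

b[3] = 2(9) - 4(-3) = 30
b[4] = 2(30) - 4(9) = 24
b[5] = 2(24) - 4(30) = -72
b[6] = 2(-72) - 4(24) = -240
b[7] = 2(-240) - 4(-72) = -192
b[8] = 2(-192) - 4(-240) = 576
b[9] = 2(576) - 4(-192) = 1920
b[10] = 2(1920) - 4(576) = 1536
b[11] = 2(1536) - 4(1920) = -4608
b[12] = 2(-4608) - 4(1536) = -15360

-15360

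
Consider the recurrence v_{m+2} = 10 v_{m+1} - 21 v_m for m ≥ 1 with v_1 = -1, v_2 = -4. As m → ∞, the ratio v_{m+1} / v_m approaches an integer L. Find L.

7

The characteristic equation is r^2 - 10r + 21 = 0, which factors as (r - 7)(r - 3) = 0.
So the roots are 7 and 3. Since |7| > |3| and the coefficient of 7^m is non-zero, the ratio tends to 7.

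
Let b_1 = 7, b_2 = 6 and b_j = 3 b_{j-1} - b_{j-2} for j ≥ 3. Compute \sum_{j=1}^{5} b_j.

b_3 = 3(6) - 7 = 11
b_4 = 3(11) - 6 = 27
b_5 = 3(27) - 11 = 70
Sum = 7 + 6 + 11 + 27 + 70 = 121

121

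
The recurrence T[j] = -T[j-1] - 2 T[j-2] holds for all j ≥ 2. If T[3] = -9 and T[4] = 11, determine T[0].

-2

Rearranging, T[j-2] = (T[j] + T[j-1]) / -2.
T[2] = (11 + (-9)) / -2 = 2/-2 = -1
T[1] = (-9 + (-1)) / -2 = -10/-2 = 5
T[0] = (-1 + 5) / -2 = 4/-2 = -2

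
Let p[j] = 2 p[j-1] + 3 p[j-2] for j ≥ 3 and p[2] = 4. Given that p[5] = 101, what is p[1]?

Let p[1] = x.
p[3] = 8 + 3x
p[4] = 28 + 6x
p[5] = 80 + 21x
So 80 + 21x = 101, giving x = 1.

1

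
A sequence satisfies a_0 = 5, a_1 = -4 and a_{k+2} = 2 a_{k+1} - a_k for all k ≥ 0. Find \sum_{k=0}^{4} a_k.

a_2 = 2(-4) - 5 = -13
a_3 = 2(-13) - (-4) = -22
a_4 = 2(-22) - (-13) = -31
Sum = 5 + (-4) + (-13) + (-22) + (-31) = -65

-65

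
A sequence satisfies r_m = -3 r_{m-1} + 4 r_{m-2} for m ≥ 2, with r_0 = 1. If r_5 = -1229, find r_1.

Let r_1 = z.
r_2 = 4 - 3z
r_3 = -12 + 13z
r_4 = 52 - 51z
r_5 = -204 + 205z
So -204 + 205z = -1229, giving z = -5.

-5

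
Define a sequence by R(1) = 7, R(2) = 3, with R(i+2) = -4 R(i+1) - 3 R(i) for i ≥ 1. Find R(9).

-32793

R(3) = -4(3) - 3(7) = -33
R(4) = -4(-33) - 3(3) = 123
R(5) = -4(123) - 3(-33) = -393
R(6) = -4(-393) - 3(123) = 1203
R(7) = -4(1203) - 3(-393) = -3633
R(8) = -4(-3633) - 3(1203) = 10923
R(9) = -4(10923) - 3(-3633) = -32793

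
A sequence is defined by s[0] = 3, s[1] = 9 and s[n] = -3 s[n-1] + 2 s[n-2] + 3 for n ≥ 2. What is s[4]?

-258

s[2] = -3*9 + 2*3 + 3 = -18
s[3] = -3*(-18) + 2*9 + 3 = 75
s[4] = -3*75 + 2*(-18) + 3 = -258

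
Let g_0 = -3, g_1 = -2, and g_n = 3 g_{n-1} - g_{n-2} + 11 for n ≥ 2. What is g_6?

845

g_2 = 3·(-2) - (-3) + 11 = 8
g_3 = 3·8 - (-2) + 11 = 37
g_4 = 3·37 - 8 + 11 = 114
g_5 = 3·114 - 37 + 11 = 316
g_6 = 3·316 - 114 + 11 = 845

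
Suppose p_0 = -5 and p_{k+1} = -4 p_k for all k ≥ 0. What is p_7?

81920

p_1 = -4·(-5) = 20
p_2 = -4·20 = -80
p_3 = -4·(-80) = 320
p_4 = -4·320 = -1280
p_5 = -4·(-1280) = 5120
p_6 = -4·5120 = -20480
p_7 = -4·(-20480) = 81920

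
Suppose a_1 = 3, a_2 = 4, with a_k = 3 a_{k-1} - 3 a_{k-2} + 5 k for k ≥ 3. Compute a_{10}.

a_3 = 3*4 - 3*3 + 15 = 18
a_4 = 3*18 - 3*4 + 20 = 62
a_5 = 3*62 - 3*18 + 25 = 157
a_6 = 3*157 - 3*62 + 30 = 315
a_7 = 3*315 - 3*157 + 35 = 509
a_8 = 3*509 - 3*315 + 40 = 622
a_9 = 3*622 - 3*509 + 45 = 384
a_{10} = 3*384 - 3*622 + 50 = -664

-664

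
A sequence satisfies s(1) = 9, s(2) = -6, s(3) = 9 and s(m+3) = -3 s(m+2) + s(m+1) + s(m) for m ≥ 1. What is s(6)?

-240

s(4) = -3·9 + (-6) + 9 = -24
s(5) = -3·(-24) + 9 + (-6) = 75
s(6) = -3·75 + (-24) + 9 = -240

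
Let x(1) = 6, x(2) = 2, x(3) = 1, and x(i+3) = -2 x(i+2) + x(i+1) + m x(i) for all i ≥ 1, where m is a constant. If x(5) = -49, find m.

x(4) = 6m
x(5) = 1 - 10m
So 1 - 10m = -49, giving m = 5.

5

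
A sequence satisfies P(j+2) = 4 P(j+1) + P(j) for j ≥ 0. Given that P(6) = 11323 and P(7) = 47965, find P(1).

9

Rearranging, P(j-2) = P(j) - 4 P(j-1).
P(5) = 47965 - 4*11323 = 2673
P(4) = 11323 - 4*2673 = 631
P(3) = 2673 - 4*631 = 149
P(2) = 631 - 4*149 = 35
P(1) = 149 - 4*35 = 9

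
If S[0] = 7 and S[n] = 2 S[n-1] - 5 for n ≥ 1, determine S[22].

8388613

The fixed point is -5/(1 - 2) = 5, so S[n] - 5 = 2(S[n-1] - 5).
Hence S[n] = 2·2^n + 5.
S[22] = 2·2^{22} + 5 = 2·4194304 + 5 = 8388613.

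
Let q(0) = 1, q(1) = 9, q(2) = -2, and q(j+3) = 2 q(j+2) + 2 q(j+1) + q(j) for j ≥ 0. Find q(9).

6359

q(3) = 2(-2) + 2(9) + 1 = 15
q(4) = 2(15) + 2(-2) + 9 = 35
q(5) = 2(35) + 2(15) + (-2) = 98
q(6) = 2(98) + 2(35) + 15 = 281
q(7) = 2(281) + 2(98) + 35 = 793
q(8) = 2(793) + 2(281) + 98 = 2246
q(9) = 2(2246) + 2(793) + 281 = 6359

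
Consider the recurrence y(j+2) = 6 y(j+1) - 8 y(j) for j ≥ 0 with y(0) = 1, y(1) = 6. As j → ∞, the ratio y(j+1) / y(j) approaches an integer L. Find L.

4

The characteristic equation is r^2 - 6r + 8 = 0, which factors as (r - 4)(r - 2) = 0.
So the roots are 4 and 2. Since |4| > |2| and the coefficient of 4^j is non-zero, the ratio tends to 4.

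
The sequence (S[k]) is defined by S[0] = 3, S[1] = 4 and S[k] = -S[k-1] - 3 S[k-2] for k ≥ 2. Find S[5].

-41

S[2] = -4 - 3*3 = -13
S[3] = -(-13) - 3*4 = 1
S[4] = -1 - 3*(-13) = 38
S[5] = -38 - 3*1 = -41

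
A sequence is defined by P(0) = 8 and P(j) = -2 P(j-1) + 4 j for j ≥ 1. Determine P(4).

P(1) = -2·8 + 4 = -12
P(2) = -2·(-12) + 8 = 32
P(3) = -2·32 + 12 = -52
P(4) = -2·(-52) + 16 = 120

120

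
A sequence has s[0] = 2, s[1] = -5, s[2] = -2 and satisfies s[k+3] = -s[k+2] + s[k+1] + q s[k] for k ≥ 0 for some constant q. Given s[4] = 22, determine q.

-3

s[3] = -3 + 2q
s[4] = 1 - 7q
So 1 - 7q = 22, giving q = -3.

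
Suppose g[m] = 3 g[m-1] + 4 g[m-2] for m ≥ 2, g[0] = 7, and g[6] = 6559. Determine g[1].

Let g[1] = z.
g[2] = 28 + 3z
g[3] = 84 + 13z
g[4] = 364 + 51z
g[5] = 1428 + 205z
g[6] = 5740 + 819z
So 5740 + 819z = 6559, giving z = 1.

1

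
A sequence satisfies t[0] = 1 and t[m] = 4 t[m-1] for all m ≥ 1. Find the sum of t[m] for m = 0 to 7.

21845

t[1] = 4*1 = 4
t[2] = 4*4 = 16
t[3] = 4*16 = 64
t[4] = 4*64 = 256
t[5] = 4*256 = 1024
t[6] = 4*1024 = 4096
t[7] = 4*4096 = 16384
Sum = 1 + 4 + 16 + 64 + 256 + 1024 + 4096 + 16384 = 21845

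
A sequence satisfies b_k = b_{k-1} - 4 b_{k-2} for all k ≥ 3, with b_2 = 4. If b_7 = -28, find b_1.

Let b_1 = v.
b_3 = 4 - 4v
b_4 = -12 - 4v
b_5 = -28 + 12v
b_6 = 20 + 28v
b_7 = 132 - 20v
So 132 - 20v = -28, giving v = 8.

8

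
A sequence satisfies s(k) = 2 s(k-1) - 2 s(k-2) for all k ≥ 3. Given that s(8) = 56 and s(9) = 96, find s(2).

5

Rearranging, s(k-2) = (s(k) - 2 s(k-1)) / -2.
s(7) = (96 - 2*56) / -2 = -16/-2 = 8
s(6) = (56 - 2*8) / -2 = 40/-2 = -20
s(5) = (8 - 2*(-20)) / -2 = 48/-2 = -24
s(4) = (-20 - 2*(-24)) / -2 = 28/-2 = -14
s(3) = (-24 - 2*(-14)) / -2 = 4/-2 = -2
s(2) = (-14 - 2*(-2)) / -2 = -10/-2 = 5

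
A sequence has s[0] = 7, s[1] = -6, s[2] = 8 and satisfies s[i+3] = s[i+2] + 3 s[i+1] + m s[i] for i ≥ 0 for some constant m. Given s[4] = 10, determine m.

s[3] = -10 + 7m
s[4] = 14 + m
So 14 + m = 10, giving m = -4.

-4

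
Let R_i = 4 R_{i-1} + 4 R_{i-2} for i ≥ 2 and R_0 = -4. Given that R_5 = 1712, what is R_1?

Let R_1 = w.
R_2 = -16 + 4w
R_3 = -64 + 20w
R_4 = -320 + 96w
R_5 = -1536 + 464w
So -1536 + 464w = 1712, giving w = 7.

7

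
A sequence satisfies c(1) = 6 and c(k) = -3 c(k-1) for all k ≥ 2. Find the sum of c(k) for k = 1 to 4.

-120

c(2) = -3*6 = -18
c(3) = -3*(-18) = 54
c(4) = -3*54 = -162
Sum = 6 + (-18) + 54 + (-162) = -120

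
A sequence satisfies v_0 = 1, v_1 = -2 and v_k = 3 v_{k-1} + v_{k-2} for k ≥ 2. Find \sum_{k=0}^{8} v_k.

v_2 = 3(-2) + 1 = -5
v_3 = 3(-5) + (-2) = -17
v_4 = 3(-17) + (-5) = -56
v_5 = 3(-56) + (-17) = -185
v_6 = 3(-185) + (-56) = -611
v_7 = 3(-611) + (-185) = -2018
v_8 = 3(-2018) + (-611) = -6665
Sum = 1 + (-2) + (-5) + (-17) + (-56) + (-185) + (-611) + (-2018) + (-6665) = -9558

-9558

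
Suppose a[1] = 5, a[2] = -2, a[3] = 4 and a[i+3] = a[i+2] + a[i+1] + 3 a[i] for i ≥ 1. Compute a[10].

a[4] = 4 + (-2) + 3*5 = 17
a[5] = 17 + 4 + 3*(-2) = 15
a[6] = 15 + 17 + 3*4 = 44
a[7] = 44 + 15 + 3*17 = 110
a[8] = 110 + 44 + 3*15 = 199
a[9] = 199 + 110 + 3*44 = 441
a[10] = 441 + 199 + 3*110 = 970

970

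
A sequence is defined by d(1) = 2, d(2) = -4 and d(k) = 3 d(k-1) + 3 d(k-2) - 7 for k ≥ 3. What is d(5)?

-220

d(3) = 3*(-4) + 3*2 - 7 = -13
d(4) = 3*(-13) + 3*(-4) - 7 = -58
d(5) = 3*(-58) + 3*(-13) - 7 = -220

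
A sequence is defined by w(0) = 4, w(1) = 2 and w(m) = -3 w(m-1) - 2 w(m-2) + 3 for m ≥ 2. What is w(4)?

-71

w(2) = -3*2 - 2*4 + 3 = -11
w(3) = -3*(-11) - 2*2 + 3 = 32
w(4) = -3*32 - 2*(-11) + 3 = -71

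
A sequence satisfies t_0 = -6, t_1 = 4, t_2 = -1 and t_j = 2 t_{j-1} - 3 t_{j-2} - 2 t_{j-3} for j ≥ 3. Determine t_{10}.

t_3 = 2(-1) - 3(4) - 2(-6) = -2
t_4 = 2(-2) - 3(-1) - 2(4) = -9
t_5 = 2(-9) - 3(-2) - 2(-1) = -10
t_6 = 2(-10) - 3(-9) - 2(-2) = 11
t_7 = 2(11) - 3(-10) - 2(-9) = 70
t_8 = 2(70) - 3(11) - 2(-10) = 127
t_9 = 2(127) - 3(70) - 2(11) = 22
t_{10} = 2(22) - 3(127) - 2(70) = -477

-477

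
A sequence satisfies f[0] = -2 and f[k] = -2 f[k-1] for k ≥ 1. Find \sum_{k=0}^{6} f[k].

f[1] = -2·(-2) = 4
f[2] = -2·4 = -8
f[3] = -2·(-8) = 16
f[4] = -2·16 = -32
f[5] = -2·(-32) = 64
f[6] = -2·64 = -128
Sum = (-2) + 4 + (-8) + 16 + (-32) + 64 + (-128) = -86

-86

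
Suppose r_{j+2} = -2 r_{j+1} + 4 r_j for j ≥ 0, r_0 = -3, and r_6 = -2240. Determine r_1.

Let r_1 = y.
r_2 = -12 - 2y
r_3 = 24 + 8y
r_4 = -96 - 24y
r_5 = 288 + 80y
r_6 = -960 - 256y
So -960 - 256y = -2240, giving y = 5.

5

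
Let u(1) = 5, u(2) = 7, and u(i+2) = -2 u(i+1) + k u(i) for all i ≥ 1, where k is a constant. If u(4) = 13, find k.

5

u(3) = -14 + 5k
u(4) = 28 - 3k
So 28 - 3k = 13, giving k = 5.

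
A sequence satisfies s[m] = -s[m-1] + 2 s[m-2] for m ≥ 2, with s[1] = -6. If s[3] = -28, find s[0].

5

Let s[0] = v.
s[2] = 6 + 2v
s[3] = -18 - 2v
So -18 - 2v = -28, giving v = 5.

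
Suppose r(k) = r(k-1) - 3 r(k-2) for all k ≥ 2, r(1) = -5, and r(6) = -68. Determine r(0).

-4

Let r(0) = z.
r(2) = -5 - 3z
r(3) = 10 - 3z
r(4) = 25 + 6z
r(5) = -5 + 15z
r(6) = -80 - 3z
So -80 - 3z = -68, giving z = -4.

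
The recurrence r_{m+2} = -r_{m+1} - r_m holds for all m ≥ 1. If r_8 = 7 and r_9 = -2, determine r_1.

Rearranging, r_{m-2} = -(r_m + r_{m-1}).
r_7 = -(-2 + 7) = -5
r_6 = -(7 + (-5)) = -2
r_5 = -(-5 + (-2)) = 7
r_4 = -(-2 + 7) = -5
r_3 = -(7 + (-5)) = -2
r_2 = -(-5 + (-2)) = 7
r_1 = -(-2 + 7) = -5

-5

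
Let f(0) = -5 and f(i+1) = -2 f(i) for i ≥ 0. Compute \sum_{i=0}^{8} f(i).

f(1) = -2·(-5) = 10
f(2) = -2·10 = -20
f(3) = -2·(-20) = 40
f(4) = -2·40 = -80
f(5) = -2·(-80) = 160
f(6) = -2·160 = -320
f(7) = -2·(-320) = 640
f(8) = -2·640 = -1280
Sum = (-5) + 10 + (-20) + 40 + (-80) + 160 + (-320) + 640 + (-1280) = -855

-855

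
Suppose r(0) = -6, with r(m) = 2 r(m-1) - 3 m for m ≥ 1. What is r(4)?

-174

r(1) = 2*(-6) - 3 = -15
r(2) = 2*(-15) - 6 = -36
r(3) = 2*(-36) - 9 = -81
r(4) = 2*(-81) - 12 = -174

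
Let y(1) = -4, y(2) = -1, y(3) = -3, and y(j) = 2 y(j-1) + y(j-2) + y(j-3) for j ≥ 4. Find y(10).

y(4) = 2(-3) + (-1) + (-4) = -11
y(5) = 2(-11) + (-3) + (-1) = -26
y(6) = 2(-26) + (-11) + (-3) = -66
y(7) = 2(-66) + (-26) + (-11) = -169
y(8) = 2(-169) + (-66) + (-26) = -430
y(9) = 2(-430) + (-169) + (-66) = -1095
y(10) = 2(-1095) + (-430) + (-169) = -2789

-2789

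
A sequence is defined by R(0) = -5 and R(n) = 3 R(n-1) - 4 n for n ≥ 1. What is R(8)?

R(1) = 3(-5) - 4 = -19
R(2) = 3(-19) - 8 = -65
R(3) = 3(-65) - 12 = -207
R(4) = 3(-207) - 16 = -637
R(5) = 3(-637) - 20 = -1931
R(6) = 3(-1931) - 24 = -5817
R(7) = 3(-5817) - 28 = -17479
R(8) = 3(-17479) - 32 = -52469

-52469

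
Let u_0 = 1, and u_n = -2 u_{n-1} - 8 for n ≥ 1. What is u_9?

-1880

u_1 = -2(1) - 8 = -10
u_2 = -2(-10) - 8 = 12
u_3 = -2(12) - 8 = -32
u_4 = -2(-32) - 8 = 56
u_5 = -2(56) - 8 = -120
u_6 = -2(-120) - 8 = 232
u_7 = -2(232) - 8 = -472
u_8 = -2(-472) - 8 = 936
u_9 = -2(936) - 8 = -1880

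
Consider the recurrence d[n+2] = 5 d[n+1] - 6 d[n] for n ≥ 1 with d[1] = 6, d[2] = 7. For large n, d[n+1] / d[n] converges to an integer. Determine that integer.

3

The characteristic equation is r^2 - 5r + 6 = 0, which factors as (r - 3)(r - 2) = 0.
So the roots are 3 and 2. Since |3| > |2| and the coefficient of 3^n is non-zero, the ratio tends to 3.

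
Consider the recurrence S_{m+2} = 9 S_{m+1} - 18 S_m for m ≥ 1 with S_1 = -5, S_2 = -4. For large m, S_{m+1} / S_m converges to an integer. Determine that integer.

6

The characteristic equation is r^2 - 9r + 18 = 0, which factors as (r - 6)(r - 3) = 0.
So the roots are 6 and 3. Since |6| > |3| and the coefficient of 6^m is non-zero, the ratio tends to 6.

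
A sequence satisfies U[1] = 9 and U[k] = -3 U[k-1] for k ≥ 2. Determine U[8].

-19683

U[2] = -3·9 = -27
U[3] = -3·(-27) = 81
U[4] = -3·81 = -243
U[5] = -3·(-243) = 729
U[6] = -3·729 = -2187
U[7] = -3·(-2187) = 6561
U[8] = -3·6561 = -19683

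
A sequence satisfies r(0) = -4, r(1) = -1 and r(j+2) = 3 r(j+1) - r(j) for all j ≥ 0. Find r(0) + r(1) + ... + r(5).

40

r(2) = 3·(-1) - (-4) = 1
r(3) = 3·1 - (-1) = 4
r(4) = 3·4 - 1 = 11
r(5) = 3·11 - 4 = 29
Sum = (-4) + (-1) + 1 + 4 + 11 + 29 = 40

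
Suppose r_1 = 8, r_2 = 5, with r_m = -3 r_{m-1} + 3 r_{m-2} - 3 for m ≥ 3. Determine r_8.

r_3 = -3(5) + 3(8) - 3 = 6
r_4 = -3(6) + 3(5) - 3 = -6
r_5 = -3(-6) + 3(6) - 3 = 33
r_6 = -3(33) + 3(-6) - 3 = -120
r_7 = -3(-120) + 3(33) - 3 = 456
r_8 = -3(456) + 3(-120) - 3 = -1731

-1731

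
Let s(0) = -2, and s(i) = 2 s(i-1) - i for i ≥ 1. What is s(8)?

s(1) = 2(-2) - 1 = -5
s(2) = 2(-5) - 2 = -12
s(3) = 2(-12) - 3 = -27
s(4) = 2(-27) - 4 = -58
s(5) = 2(-58) - 5 = -121
s(6) = 2(-121) - 6 = -248
s(7) = 2(-248) - 7 = -503
s(8) = 2(-503) - 8 = -1014

-1014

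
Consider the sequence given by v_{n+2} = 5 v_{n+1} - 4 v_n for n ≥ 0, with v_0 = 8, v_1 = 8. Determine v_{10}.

v_2 = 5*8 - 4*8 = 8
v_3 = 5*8 - 4*8 = 8
v_4 = 5*8 - 4*8 = 8
v_5 = 5*8 - 4*8 = 8
v_6 = 5*8 - 4*8 = 8
v_7 = 5*8 - 4*8 = 8
v_8 = 5*8 - 4*8 = 8
v_9 = 5*8 - 4*8 = 8
v_{10} = 5*8 - 4*8 = 8

8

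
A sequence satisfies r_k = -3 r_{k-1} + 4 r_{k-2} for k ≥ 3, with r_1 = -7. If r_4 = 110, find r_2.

2

Let r_2 = v.
r_3 = -28 - 3v
r_4 = 84 + 13v
So 84 + 13v = 110, giving v = 2.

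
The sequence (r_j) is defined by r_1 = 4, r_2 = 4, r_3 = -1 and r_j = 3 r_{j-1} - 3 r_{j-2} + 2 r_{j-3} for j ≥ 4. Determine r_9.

-85

r_4 = 3·(-1) - 3·4 + 2·4 = -7
r_5 = 3·(-7) - 3·(-1) + 2·4 = -10
r_6 = 3·(-10) - 3·(-7) + 2·(-1) = -11
r_7 = 3·(-11) - 3·(-10) + 2·(-7) = -17
r_8 = 3·(-17) - 3·(-11) + 2·(-10) = -38
r_9 = 3·(-38) - 3·(-17) + 2·(-11) = -85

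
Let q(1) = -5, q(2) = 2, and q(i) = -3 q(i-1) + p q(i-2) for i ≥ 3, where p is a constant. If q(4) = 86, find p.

4

q(3) = -6 - 5p
q(4) = 18 + 17p
So 18 + 17p = 86, giving p = 4.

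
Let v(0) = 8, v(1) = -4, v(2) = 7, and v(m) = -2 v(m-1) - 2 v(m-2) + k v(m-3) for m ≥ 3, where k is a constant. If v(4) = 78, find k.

v(3) = -6 + 8k
v(4) = -2 - 20k
So -2 - 20k = 78, giving k = -4.

-4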